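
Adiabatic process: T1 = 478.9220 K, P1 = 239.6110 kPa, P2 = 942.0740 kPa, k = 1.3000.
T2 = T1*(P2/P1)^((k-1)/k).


(k-1)/k = 0.2308
(P2/P1)^exp = 1.3715
T2 = 478.9220 * 1.3715 = 656.8635 K

656.8635 K


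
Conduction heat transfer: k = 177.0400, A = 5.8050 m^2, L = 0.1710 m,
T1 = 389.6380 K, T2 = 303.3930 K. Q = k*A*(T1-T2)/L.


dT = 86.2450 K
Q = 177.0400 * 5.8050 * 86.2450 / 0.1710 = 518336.0814 W

518336.0814 W


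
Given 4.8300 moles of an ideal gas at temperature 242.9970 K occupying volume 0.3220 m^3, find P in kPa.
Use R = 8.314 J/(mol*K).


P = nRT/V = 4.8300 * 8.314 * 242.9970 / 0.3220
= 9757.9382 / 0.3220 = 30304.1559 Pa = 30.3042 kPa

30.3042 kPa


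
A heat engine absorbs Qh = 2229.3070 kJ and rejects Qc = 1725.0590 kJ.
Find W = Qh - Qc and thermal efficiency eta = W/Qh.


W = 2229.3070 - 1725.0590 = 504.2480 kJ
eta = 504.2480 / 2229.3070 = 0.2262 = 22.6190%

W = 504.2480 kJ, eta = 22.6190%


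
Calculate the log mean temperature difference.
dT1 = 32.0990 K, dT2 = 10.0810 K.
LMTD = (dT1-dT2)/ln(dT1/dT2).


dT1/dT2 = 3.1841
ln(dT1/dT2) = 1.1582
LMTD = 22.0180 / 1.1582 = 19.0110 K

19.0110 K


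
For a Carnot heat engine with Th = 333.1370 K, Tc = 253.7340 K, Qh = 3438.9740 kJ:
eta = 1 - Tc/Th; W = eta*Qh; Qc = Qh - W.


eta = 1 - 253.7340/333.1370 = 0.2383
W = 0.2383 * 3438.9740 = 819.6773 kJ
Qc = 3438.9740 - 819.6773 = 2619.2967 kJ

eta = 23.8349%, W = 819.6773 kJ, Qc = 2619.2967 kJ


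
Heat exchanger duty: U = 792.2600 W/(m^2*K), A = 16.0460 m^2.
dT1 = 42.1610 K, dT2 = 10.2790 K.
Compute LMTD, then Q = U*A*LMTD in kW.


LMTD = 22.5890 K
Q = 792.2600 * 16.0460 * 22.5890 = 287165.4753 W = 287.1655 kW

287.1655 kW


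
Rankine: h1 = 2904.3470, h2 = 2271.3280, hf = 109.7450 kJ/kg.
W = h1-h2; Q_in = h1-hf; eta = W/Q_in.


W = 633.0190 kJ/kg
Q_in = 2794.6020 kJ/kg
eta = 0.2265 = 22.6515%

eta = 22.6515%


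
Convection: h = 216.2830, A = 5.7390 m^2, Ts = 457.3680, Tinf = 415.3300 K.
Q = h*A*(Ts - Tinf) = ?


dT = 42.0380 K
Q = 216.2830 * 5.7390 * 42.0380 = 52179.5892 W

52179.5892 W


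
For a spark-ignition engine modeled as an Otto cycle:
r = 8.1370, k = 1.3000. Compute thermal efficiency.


r^(k-1) = 1.8756
eta = 1 - 1/1.8756 = 0.4668 = 46.6836%

46.6836%


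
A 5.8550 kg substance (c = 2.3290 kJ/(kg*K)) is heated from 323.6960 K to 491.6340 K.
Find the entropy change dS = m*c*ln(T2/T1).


T2/T1 = 1.5188
ln(T2/T1) = 0.4179
dS = 5.8550 * 2.3290 * 0.4179 = 5.6990 kJ/K

5.6990 kJ/K


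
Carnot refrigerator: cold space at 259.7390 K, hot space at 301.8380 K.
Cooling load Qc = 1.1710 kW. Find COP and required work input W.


COP = 259.7390 / 42.0990 = 6.1697
W = 1.1710 / 6.1697 = 0.1898 kW

COP = 6.1697, W = 0.1898 kW


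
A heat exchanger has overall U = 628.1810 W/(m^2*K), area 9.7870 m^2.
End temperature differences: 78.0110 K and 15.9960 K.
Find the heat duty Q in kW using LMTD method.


LMTD = 39.1383 K
Q = 628.1810 * 9.7870 * 39.1383 = 240622.2774 W = 240.6223 kW

240.6223 kW


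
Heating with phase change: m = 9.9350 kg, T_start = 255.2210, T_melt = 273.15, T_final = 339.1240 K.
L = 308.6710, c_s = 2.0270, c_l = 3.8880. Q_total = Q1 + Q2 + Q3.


Q1 (sensible, solid) = 9.9350 * 2.0270 * 17.9290 = 361.0586 kJ
Q2 (latent) = 9.9350 * 308.6710 = 3066.6464 kJ
Q3 (sensible, liquid) = 9.9350 * 3.8880 * 65.9740 = 2548.3962 kJ
Q_total = 5976.1012 kJ

5976.1012 kJ


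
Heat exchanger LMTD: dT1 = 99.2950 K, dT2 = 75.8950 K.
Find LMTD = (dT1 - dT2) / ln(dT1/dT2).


dT1/dT2 = 1.3083
ln(dT1/dT2) = 0.2687
LMTD = 23.4000 / 0.2687 = 87.0716 K

87.0716 K


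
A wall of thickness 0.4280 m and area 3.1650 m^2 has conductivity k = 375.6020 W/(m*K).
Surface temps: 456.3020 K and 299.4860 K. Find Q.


dT = 156.8160 K
Q = 375.6020 * 3.1650 * 156.8160 / 0.4280 = 435560.2248 W

435560.2248 W


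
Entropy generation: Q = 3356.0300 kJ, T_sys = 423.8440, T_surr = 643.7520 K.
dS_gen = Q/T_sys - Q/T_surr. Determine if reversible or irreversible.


dS_sys = 3356.0300/423.8440 = 7.9181 kJ/K
dS_surr = -3356.0300/643.7520 = -5.2132 kJ/K
dS_gen = 7.9181 - 5.2132 = 2.7048 kJ/K (irreversible)

dS_gen = 2.7048 kJ/K, irreversible


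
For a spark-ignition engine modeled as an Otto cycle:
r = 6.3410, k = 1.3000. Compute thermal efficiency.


r^(k-1) = 1.7404
eta = 1 - 1/1.7404 = 0.4254 = 42.5417%

42.5417%


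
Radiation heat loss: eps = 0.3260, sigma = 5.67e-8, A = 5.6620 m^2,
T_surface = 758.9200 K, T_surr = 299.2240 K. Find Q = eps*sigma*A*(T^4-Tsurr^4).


T^4 = 3.3173e+11
Tsurr^4 = 8.0165e+09
Q = 0.3260 * 5.67e-8 * 5.6620 * 3.2371e+11 = 33878.9965 W

33878.9965 W


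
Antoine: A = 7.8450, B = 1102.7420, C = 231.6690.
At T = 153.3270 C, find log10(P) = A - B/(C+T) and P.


C+T = 384.9960
B/(C+T) = 2.8643
log10(P) = 7.8450 - 2.8643 = 4.9807
P = 10^4.9807 = 95654.4780 mmHg

95654.4780 mmHg


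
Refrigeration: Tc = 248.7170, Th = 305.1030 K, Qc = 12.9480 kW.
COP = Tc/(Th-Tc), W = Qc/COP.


COP = 248.7170 / 56.3860 = 4.4110
W = 12.9480 / 4.4110 = 2.9354 kW

COP = 4.4110, W = 2.9354 kW


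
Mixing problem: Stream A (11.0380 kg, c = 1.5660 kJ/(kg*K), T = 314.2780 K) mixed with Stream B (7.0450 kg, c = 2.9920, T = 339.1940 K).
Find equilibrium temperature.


num = 12582.2031
den = 38.3641
Tf = 327.9677 K

327.9677 K


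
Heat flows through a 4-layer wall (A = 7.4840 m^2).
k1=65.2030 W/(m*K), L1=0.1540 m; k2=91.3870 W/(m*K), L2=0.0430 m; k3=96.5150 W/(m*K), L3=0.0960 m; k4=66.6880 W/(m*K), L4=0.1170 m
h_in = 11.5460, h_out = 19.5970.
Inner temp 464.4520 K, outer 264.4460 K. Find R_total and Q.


R_conv_in = 1/(11.5460*7.4840) = 0.0116
R_1 = 0.1540/(65.2030*7.4840) = 0.0003
R_2 = 0.0430/(91.3870*7.4840) = 6.2871e-05
R_3 = 0.0960/(96.5150*7.4840) = 0.0001
R_4 = 0.1170/(66.6880*7.4840) = 0.0002
R_conv_out = 1/(19.5970*7.4840) = 0.0068
R_total = 0.0191 K/W
Q = 200.0060 / 0.0191 = 10451.3836 W

R_total = 0.0191 K/W, Q = 10451.3836 W


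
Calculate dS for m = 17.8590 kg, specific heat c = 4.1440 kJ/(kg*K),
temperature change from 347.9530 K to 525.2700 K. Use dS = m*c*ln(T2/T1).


T2/T1 = 1.5096
ln(T2/T1) = 0.4118
dS = 17.8590 * 4.1440 * 0.4118 = 30.4797 kJ/K

30.4797 kJ/K


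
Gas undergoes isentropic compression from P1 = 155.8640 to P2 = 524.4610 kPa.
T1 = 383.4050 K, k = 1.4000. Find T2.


(k-1)/k = 0.2857
(P2/P1)^exp = 1.4144
T2 = 383.4050 * 1.4144 = 542.2754 K

542.2754 K


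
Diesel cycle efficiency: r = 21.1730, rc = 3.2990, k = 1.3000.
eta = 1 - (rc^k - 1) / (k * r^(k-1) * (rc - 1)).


r^(k-1) = 2.4988
rc^k = 4.7195
eta = 0.5020 = 50.1955%

50.1955%


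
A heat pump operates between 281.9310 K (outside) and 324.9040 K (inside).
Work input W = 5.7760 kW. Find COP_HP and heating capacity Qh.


COP = 324.9040 / 42.9730 = 7.5607
Qh = 7.5607 * 5.7760 = 43.6703 kW

COP = 7.5607, Qh = 43.6703 kW


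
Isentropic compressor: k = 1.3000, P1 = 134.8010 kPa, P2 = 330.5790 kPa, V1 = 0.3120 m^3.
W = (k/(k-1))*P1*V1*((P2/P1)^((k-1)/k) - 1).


(k-1)/k = 0.2308
(P2/P1)^exp = 1.2300
W = 4.3333 * 134.8010 * 0.3120 * (1.2300 - 1) = 41.9169 kJ

41.9169 kJ


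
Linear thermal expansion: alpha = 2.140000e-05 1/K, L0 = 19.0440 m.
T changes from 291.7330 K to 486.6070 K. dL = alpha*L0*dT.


dT = 194.8740 K
dL = 2.140000e-05 * 19.0440 * 194.8740 = 0.079419 m
L_final = 19.123419 m

dL = 0.079419 m


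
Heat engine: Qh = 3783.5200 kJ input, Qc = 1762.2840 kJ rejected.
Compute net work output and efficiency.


W = 3783.5200 - 1762.2840 = 2021.2360 kJ
eta = 2021.2360 / 3783.5200 = 0.5342 = 53.4221%

W = 2021.2360 kJ, eta = 53.4221%


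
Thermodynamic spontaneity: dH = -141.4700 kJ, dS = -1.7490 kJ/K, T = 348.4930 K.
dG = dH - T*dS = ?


T*dS = 348.4930 * -1.7490 = -609.5143 kJ
dG = -141.4700 + 609.5143 = 468.0443 kJ (non-spontaneous)

dG = 468.0443 kJ, non-spontaneous


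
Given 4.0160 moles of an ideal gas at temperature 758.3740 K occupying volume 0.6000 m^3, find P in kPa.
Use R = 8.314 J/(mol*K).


P = nRT/V = 4.0160 * 8.314 * 758.3740 / 0.6000
= 25321.3677 / 0.6000 = 42202.2795 Pa = 42.2023 kPa

42.2023 kPa


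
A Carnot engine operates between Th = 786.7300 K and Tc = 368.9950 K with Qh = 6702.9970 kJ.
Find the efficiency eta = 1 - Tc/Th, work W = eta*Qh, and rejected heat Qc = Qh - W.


eta = 1 - 368.9950/786.7300 = 0.5310
W = 0.5310 * 6702.9970 = 3559.1327 kJ
Qc = 6702.9970 - 3559.1327 = 3143.8643 kJ

eta = 53.0976%, W = 3559.1327 kJ, Qc = 3143.8643 kJ


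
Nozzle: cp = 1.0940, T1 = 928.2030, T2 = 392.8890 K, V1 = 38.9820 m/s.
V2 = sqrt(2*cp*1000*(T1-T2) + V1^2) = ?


dT = 535.3140 K
2*cp*1000*dT = 1171267.0320
V1^2 = 1519.5963
V2 = sqrt(1172786.6283) = 1082.9527 m/s

1082.9527 m/s


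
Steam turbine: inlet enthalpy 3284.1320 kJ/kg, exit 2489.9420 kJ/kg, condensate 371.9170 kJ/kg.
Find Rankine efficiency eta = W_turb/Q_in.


W = 794.1900 kJ/kg
Q_in = 2912.2150 kJ/kg
eta = 0.2727 = 27.2710%

eta = 27.2710%


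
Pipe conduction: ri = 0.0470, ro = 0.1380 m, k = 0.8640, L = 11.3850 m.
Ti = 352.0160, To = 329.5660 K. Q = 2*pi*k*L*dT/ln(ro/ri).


dT = 22.4500 K
ln(ro/ri) = 1.0771
Q = 2*pi*0.8640*11.3850*22.4500 / 1.0771 = 1288.2036 W

1288.2036 W


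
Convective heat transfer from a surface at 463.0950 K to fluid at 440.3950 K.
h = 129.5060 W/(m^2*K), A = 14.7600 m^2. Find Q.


dT = 22.7000 K
Q = 129.5060 * 14.7600 * 22.7000 = 43391.2443 W

43391.2443 W


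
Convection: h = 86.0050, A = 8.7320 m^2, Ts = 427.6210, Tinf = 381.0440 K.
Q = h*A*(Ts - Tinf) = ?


dT = 46.5770 K
Q = 86.0050 * 8.7320 * 46.5770 = 34979.1249 W

34979.1249 W


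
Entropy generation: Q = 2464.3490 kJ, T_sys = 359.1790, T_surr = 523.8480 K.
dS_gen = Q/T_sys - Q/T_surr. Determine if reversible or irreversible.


dS_sys = 2464.3490/359.1790 = 6.8611 kJ/K
dS_surr = -2464.3490/523.8480 = -4.7043 kJ/K
dS_gen = 6.8611 - 4.7043 = 2.1567 kJ/K (irreversible)

dS_gen = 2.1567 kJ/K, irreversible


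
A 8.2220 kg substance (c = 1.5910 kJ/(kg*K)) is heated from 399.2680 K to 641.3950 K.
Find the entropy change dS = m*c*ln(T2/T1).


T2/T1 = 1.6064
ln(T2/T1) = 0.4740
dS = 8.2220 * 1.5910 * 0.4740 = 6.2007 kJ/K

6.2007 kJ/K


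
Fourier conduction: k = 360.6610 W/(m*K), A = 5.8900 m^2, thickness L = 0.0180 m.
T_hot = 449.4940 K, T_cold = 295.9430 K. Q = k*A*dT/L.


dT = 153.5510 K
Q = 360.6610 * 5.8900 * 153.5510 / 0.0180 = 1.8122e+07 W

1.8122e+07 W


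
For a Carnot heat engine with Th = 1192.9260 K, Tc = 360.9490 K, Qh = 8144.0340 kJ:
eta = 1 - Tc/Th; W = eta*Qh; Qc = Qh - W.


eta = 1 - 360.9490/1192.9260 = 0.6974
W = 0.6974 * 8144.0340 = 5679.8569 kJ
Qc = 8144.0340 - 5679.8569 = 2464.1771 kJ

eta = 69.7425%, W = 5679.8569 kJ, Qc = 2464.1771 kJ


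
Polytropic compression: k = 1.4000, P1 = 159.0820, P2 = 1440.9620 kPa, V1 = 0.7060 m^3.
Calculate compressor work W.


(k-1)/k = 0.2857
(P2/P1)^exp = 1.8769
W = 3.5000 * 159.0820 * 0.7060 * (1.8769 - 1) = 344.6960 kJ

344.6960 kJ


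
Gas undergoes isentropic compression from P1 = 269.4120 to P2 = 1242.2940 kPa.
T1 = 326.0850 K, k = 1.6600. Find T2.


(k-1)/k = 0.3976
(P2/P1)^exp = 1.8362
T2 = 326.0850 * 1.8362 = 598.7620 K

598.7620 K


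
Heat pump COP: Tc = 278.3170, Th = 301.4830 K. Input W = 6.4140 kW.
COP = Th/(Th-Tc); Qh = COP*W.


COP = 301.4830 / 23.1660 = 13.0140
Qh = 13.0140 * 6.4140 = 83.4720 kW

COP = 13.0140, Qh = 83.4720 kW


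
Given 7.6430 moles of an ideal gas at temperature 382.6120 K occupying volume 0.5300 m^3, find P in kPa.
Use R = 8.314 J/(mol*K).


P = nRT/V = 7.6430 * 8.314 * 382.6120 / 0.5300
= 24312.6594 / 0.5300 = 45872.9423 Pa = 45.8729 kPa

45.8729 kPa


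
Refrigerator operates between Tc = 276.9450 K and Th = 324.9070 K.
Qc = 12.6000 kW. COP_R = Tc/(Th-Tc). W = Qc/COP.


COP = 276.9450 / 47.9620 = 5.7743
W = 12.6000 / 5.7743 = 2.1821 kW

COP = 5.7743, W = 2.1821 kW


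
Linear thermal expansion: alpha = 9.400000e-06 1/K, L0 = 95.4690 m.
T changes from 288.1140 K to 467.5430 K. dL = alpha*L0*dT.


dT = 179.4290 K
dL = 9.400000e-06 * 95.4690 * 179.4290 = 0.161021 m
L_final = 95.630021 m

dL = 0.161021 m


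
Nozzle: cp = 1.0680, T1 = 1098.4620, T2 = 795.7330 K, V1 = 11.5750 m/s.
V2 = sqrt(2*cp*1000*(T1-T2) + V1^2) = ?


dT = 302.7290 K
2*cp*1000*dT = 646629.1440
V1^2 = 133.9806
V2 = sqrt(646763.1246) = 804.2158 m/s

804.2158 m/s


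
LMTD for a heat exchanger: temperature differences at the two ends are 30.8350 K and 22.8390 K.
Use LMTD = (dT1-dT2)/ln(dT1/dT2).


dT1/dT2 = 1.3501
ln(dT1/dT2) = 0.3002
LMTD = 7.9960 / 0.3002 = 26.6373 K

26.6373 K


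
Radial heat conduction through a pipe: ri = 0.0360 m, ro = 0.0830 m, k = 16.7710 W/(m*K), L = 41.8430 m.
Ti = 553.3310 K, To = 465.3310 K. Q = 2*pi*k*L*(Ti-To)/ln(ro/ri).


dT = 88.0000 K
ln(ro/ri) = 0.8353
Q = 2*pi*16.7710*41.8430*88.0000 / 0.8353 = 464505.1850 W

464505.1850 W


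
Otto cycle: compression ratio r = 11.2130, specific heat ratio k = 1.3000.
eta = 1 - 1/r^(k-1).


r^(k-1) = 2.0650
eta = 1 - 1/2.0650 = 0.5157 = 51.5735%

51.5735%


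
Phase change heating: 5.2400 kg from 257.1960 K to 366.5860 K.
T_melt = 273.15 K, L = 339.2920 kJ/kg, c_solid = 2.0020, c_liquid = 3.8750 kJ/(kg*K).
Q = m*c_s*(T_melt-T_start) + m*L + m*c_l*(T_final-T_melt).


Q1 (sensible, solid) = 5.2400 * 2.0020 * 15.9540 = 167.3651 kJ
Q2 (latent) = 5.2400 * 339.2920 = 1777.8901 kJ
Q3 (sensible, liquid) = 5.2400 * 3.8750 * 93.4360 = 1897.2180 kJ
Q_total = 3842.4732 kJ

3842.4732 kJ


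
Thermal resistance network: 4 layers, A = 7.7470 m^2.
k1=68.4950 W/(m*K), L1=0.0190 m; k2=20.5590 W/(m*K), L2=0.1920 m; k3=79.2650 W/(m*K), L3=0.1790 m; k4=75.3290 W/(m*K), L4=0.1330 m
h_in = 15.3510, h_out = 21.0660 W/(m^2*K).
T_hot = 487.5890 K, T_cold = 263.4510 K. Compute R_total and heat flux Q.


R_conv_in = 1/(15.3510*7.7470) = 0.0084
R_1 = 0.0190/(68.4950*7.7470) = 3.5806e-05
R_2 = 0.1920/(20.5590*7.7470) = 0.0012
R_3 = 0.1790/(79.2650*7.7470) = 0.0003
R_4 = 0.1330/(75.3290*7.7470) = 0.0002
R_conv_out = 1/(21.0660*7.7470) = 0.0061
R_total = 0.0163 K/W
Q = 224.1380 / 0.0163 = 13753.3792 W

R_total = 0.0163 K/W, Q = 13753.3792 W


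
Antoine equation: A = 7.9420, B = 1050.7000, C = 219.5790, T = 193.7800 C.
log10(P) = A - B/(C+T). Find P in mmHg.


C+T = 413.3590
B/(C+T) = 2.5419
log10(P) = 7.9420 - 2.5419 = 5.4001
P = 10^5.4001 = 251270.6205 mmHg

251270.6205 mmHg


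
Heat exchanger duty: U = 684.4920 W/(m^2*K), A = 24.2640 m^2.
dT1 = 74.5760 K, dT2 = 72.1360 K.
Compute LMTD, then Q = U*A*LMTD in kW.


LMTD = 73.3492 K
Q = 684.4920 * 24.2640 * 73.3492 = 1218221.8071 W = 1218.2218 kW

1218.2218 kW


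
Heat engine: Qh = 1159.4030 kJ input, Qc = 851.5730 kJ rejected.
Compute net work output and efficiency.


W = 1159.4030 - 851.5730 = 307.8300 kJ
eta = 307.8300 / 1159.4030 = 0.2655 = 26.5507%

W = 307.8300 kJ, eta = 26.5507%


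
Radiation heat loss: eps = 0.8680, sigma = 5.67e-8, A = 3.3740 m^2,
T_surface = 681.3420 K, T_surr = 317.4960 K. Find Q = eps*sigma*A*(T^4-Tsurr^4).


T^4 = 2.1551e+11
Tsurr^4 = 1.0161e+10
Q = 0.8680 * 5.67e-8 * 3.3740 * 2.0535e+11 = 34098.2834 W

34098.2834 W


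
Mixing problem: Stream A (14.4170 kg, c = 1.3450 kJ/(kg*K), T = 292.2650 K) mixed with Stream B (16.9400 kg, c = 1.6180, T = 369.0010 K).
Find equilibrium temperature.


num = 15781.1900
den = 46.7998
Tf = 337.2065 K

337.2065 K


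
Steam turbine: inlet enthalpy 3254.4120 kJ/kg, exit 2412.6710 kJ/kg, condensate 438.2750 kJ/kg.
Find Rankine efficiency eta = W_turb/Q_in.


W = 841.7410 kJ/kg
Q_in = 2816.1370 kJ/kg
eta = 0.2989 = 29.8899%

eta = 29.8899%


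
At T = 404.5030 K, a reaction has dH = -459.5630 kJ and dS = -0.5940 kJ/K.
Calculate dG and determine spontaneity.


T*dS = 404.5030 * -0.5940 = -240.2748 kJ
dG = -459.5630 + 240.2748 = -219.2882 kJ (spontaneous)

dG = -219.2882 kJ, spontaneous


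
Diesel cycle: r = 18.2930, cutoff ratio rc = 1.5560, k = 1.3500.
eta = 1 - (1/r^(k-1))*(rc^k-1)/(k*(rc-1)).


r^(k-1) = 2.7657
rc^k = 1.8164
eta = 0.6067 = 60.6724%

60.6724%


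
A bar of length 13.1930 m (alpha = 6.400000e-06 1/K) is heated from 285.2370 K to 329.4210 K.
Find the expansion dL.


dT = 44.1840 K
dL = 6.400000e-06 * 13.1930 * 44.1840 = 0.003731 m
L_final = 13.196731 m

dL = 0.003731 m


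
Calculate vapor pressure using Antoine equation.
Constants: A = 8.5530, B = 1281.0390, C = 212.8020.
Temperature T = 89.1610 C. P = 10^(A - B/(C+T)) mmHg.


C+T = 301.9630
B/(C+T) = 4.2424
log10(P) = 8.5530 - 4.2424 = 4.3106
P = 10^4.3106 = 20446.9835 mmHg

20446.9835 mmHg


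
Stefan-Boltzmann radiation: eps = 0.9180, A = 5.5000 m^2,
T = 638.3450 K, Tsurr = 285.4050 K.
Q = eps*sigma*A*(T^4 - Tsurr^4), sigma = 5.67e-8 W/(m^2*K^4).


T^4 = 1.6604e+11
Tsurr^4 = 6.6351e+09
Q = 0.9180 * 5.67e-8 * 5.5000 * 1.5941e+11 = 45635.1670 W

45635.1670 W


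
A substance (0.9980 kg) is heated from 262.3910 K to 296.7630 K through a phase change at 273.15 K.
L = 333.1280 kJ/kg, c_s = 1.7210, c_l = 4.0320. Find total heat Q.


Q1 (sensible, solid) = 0.9980 * 1.7210 * 10.7590 = 18.4792 kJ
Q2 (latent) = 0.9980 * 333.1280 = 332.4617 kJ
Q3 (sensible, liquid) = 0.9980 * 4.0320 * 23.6130 = 95.0172 kJ
Q_total = 445.9582 kJ

445.9582 kJ


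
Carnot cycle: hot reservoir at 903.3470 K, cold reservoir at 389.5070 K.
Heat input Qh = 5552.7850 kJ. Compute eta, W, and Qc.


eta = 1 - 389.5070/903.3470 = 0.5688
W = 0.5688 * 5552.7850 = 3158.5239 kJ
Qc = 5552.7850 - 3158.5239 = 2394.2611 kJ

eta = 56.8818%, W = 3158.5239 kJ, Qc = 2394.2611 kJ


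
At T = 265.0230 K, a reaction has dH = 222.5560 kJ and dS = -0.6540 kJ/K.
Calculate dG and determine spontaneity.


T*dS = 265.0230 * -0.6540 = -173.3250 kJ
dG = 222.5560 + 173.3250 = 395.8810 kJ (non-spontaneous)

dG = 395.8810 kJ, non-spontaneous


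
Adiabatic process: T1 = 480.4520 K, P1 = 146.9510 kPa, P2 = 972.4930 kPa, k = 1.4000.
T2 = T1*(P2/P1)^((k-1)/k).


(k-1)/k = 0.2857
(P2/P1)^exp = 1.7159
T2 = 480.4520 * 1.7159 = 824.4033 K

824.4033 K


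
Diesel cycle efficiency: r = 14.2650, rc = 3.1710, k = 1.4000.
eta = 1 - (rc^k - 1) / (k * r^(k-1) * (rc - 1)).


r^(k-1) = 2.8954
rc^k = 5.0312
eta = 0.5419 = 54.1920%

54.1920%


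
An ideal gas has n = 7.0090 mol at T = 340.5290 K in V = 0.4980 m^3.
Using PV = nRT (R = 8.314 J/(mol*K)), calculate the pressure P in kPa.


P = nRT/V = 7.0090 * 8.314 * 340.5290 / 0.4980
= 19843.5872 / 0.4980 = 39846.5606 Pa = 39.8466 kPa

39.8466 kPa


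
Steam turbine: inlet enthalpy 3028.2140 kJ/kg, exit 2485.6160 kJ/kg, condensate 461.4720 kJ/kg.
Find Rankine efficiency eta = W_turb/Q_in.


W = 542.5980 kJ/kg
Q_in = 2566.7420 kJ/kg
eta = 0.2114 = 21.1396%

eta = 21.1396%


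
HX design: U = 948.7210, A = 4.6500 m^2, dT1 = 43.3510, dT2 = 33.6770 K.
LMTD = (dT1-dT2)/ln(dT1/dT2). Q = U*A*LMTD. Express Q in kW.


LMTD = 38.3106 K
Q = 948.7210 * 4.6500 * 38.3106 = 169009.4368 W = 169.0094 kW

169.0094 kW


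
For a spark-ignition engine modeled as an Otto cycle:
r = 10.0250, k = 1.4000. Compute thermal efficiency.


r^(k-1) = 2.5144
eta = 1 - 1/2.5144 = 0.6023 = 60.2290%

60.2290%


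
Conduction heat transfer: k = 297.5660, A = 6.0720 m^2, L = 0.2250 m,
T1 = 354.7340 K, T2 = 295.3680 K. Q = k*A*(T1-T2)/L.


dT = 59.3660 K
Q = 297.5660 * 6.0720 * 59.3660 / 0.2250 = 476727.6478 W

476727.6478 W


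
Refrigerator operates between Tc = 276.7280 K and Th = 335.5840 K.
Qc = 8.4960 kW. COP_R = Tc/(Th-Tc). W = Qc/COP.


COP = 276.7280 / 58.8560 = 4.7018
W = 8.4960 / 4.7018 = 1.8070 kW

COP = 4.7018, W = 1.8070 kW


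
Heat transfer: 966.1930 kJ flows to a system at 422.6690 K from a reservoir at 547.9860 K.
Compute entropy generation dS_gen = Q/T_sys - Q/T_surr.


dS_sys = 966.1930/422.6690 = 2.2859 kJ/K
dS_surr = -966.1930/547.9860 = -1.7632 kJ/K
dS_gen = 2.2859 - 1.7632 = 0.5228 kJ/K (irreversible)

dS_gen = 0.5228 kJ/K, irreversible


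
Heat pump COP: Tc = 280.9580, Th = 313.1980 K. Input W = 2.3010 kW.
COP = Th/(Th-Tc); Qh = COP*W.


COP = 313.1980 / 32.2400 = 9.7146
Qh = 9.7146 * 2.3010 = 22.3532 kW

COP = 9.7146, Qh = 22.3532 kW


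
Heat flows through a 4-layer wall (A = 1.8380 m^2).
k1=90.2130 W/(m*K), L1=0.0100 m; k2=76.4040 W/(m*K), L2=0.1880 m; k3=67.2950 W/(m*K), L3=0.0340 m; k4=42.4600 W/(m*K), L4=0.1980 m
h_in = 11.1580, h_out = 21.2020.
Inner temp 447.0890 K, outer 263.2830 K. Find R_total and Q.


R_conv_in = 1/(11.1580*1.8380) = 0.0488
R_1 = 0.0100/(90.2130*1.8380) = 6.0309e-05
R_2 = 0.1880/(76.4040*1.8380) = 0.0013
R_3 = 0.0340/(67.2950*1.8380) = 0.0003
R_4 = 0.1980/(42.4600*1.8380) = 0.0025
R_conv_out = 1/(21.2020*1.8380) = 0.0257
R_total = 0.0786 K/W
Q = 183.8060 / 0.0786 = 2337.5237 W

R_total = 0.0786 K/W, Q = 2337.5237 W


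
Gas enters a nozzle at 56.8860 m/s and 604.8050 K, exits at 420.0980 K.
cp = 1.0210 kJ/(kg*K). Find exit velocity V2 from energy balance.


dT = 184.7070 K
2*cp*1000*dT = 377171.6940
V1^2 = 3236.0170
V2 = sqrt(380407.7110) = 616.7720 m/s

616.7720 m/s


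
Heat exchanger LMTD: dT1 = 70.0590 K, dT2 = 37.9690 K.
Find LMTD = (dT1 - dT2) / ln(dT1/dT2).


dT1/dT2 = 1.8452
ln(dT1/dT2) = 0.6126
LMTD = 32.0900 / 0.6126 = 52.3860 K

52.3860 K


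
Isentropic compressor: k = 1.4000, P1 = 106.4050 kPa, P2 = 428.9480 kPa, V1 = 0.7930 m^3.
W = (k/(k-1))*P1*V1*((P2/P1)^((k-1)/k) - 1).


(k-1)/k = 0.2857
(P2/P1)^exp = 1.4893
W = 3.5000 * 106.4050 * 0.7930 * (1.4893 - 1) = 144.5050 kJ

144.5050 kJ


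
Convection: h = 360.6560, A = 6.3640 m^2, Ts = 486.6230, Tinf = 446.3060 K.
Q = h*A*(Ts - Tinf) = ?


dT = 40.3170 K
Q = 360.6560 * 6.3640 * 40.3170 = 92536.1744 W

92536.1744 W


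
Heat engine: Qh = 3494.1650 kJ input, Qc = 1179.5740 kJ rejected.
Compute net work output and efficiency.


W = 3494.1650 - 1179.5740 = 2314.5910 kJ
eta = 2314.5910 / 3494.1650 = 0.6624 = 66.2416%

W = 2314.5910 kJ, eta = 66.2416%


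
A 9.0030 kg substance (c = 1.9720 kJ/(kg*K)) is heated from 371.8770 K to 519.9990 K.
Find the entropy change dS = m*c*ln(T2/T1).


T2/T1 = 1.3983
ln(T2/T1) = 0.3353
dS = 9.0030 * 1.9720 * 0.3353 = 5.9522 kJ/K

5.9522 kJ/K


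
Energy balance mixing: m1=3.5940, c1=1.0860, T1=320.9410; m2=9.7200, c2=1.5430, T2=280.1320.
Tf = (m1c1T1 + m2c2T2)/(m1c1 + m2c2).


num = 5454.0682
den = 18.9010
Tf = 288.5591 K

288.5591 K


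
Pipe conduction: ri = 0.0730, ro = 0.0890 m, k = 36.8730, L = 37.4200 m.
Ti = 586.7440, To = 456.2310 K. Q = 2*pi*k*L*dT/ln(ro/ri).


dT = 130.5130 K
ln(ro/ri) = 0.1982
Q = 2*pi*36.8730*37.4200*130.5130 / 0.1982 = 5709430.6773 W

5709430.6773 W


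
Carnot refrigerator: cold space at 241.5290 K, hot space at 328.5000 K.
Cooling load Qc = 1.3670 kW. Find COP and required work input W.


COP = 241.5290 / 86.9710 = 2.7771
W = 1.3670 / 2.7771 = 0.4922 kW

COP = 2.7771, W = 0.4922 kW


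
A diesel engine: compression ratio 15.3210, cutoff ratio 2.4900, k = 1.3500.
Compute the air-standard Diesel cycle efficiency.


r^(k-1) = 2.5993
rc^k = 3.4266
eta = 0.5359 = 53.5874%

53.5874%


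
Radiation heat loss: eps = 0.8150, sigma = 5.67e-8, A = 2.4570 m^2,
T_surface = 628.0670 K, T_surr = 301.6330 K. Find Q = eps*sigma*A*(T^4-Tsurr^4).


T^4 = 1.5561e+11
Tsurr^4 = 8.2778e+09
Q = 0.8150 * 5.67e-8 * 2.4570 * 1.4733e+11 = 16727.4255 W

16727.4255 W


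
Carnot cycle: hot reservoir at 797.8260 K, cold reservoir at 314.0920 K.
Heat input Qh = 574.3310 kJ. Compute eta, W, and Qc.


eta = 1 - 314.0920/797.8260 = 0.6063
W = 0.6063 * 574.3310 = 348.2256 kJ
Qc = 574.3310 - 348.2256 = 226.1054 kJ

eta = 60.6315%, W = 348.2256 kJ, Qc = 226.1054 kJ


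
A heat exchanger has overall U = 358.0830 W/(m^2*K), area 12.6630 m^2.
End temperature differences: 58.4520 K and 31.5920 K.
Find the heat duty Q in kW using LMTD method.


LMTD = 43.6534 K
Q = 358.0830 * 12.6630 * 43.6534 = 197942.0235 W = 197.9420 kW

197.9420 kW


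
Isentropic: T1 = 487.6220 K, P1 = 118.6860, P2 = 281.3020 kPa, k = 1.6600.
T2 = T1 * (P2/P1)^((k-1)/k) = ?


(k-1)/k = 0.3976
(P2/P1)^exp = 1.4093
T2 = 487.6220 * 1.4093 = 687.2101 K

687.2101 K


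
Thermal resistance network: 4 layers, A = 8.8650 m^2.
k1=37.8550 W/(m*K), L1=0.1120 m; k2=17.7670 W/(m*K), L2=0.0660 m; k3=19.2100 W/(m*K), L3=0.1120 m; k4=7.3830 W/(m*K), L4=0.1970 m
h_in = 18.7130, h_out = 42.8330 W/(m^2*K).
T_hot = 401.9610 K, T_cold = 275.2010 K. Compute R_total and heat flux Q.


R_conv_in = 1/(18.7130*8.8650) = 0.0060
R_1 = 0.1120/(37.8550*8.8650) = 0.0003
R_2 = 0.0660/(17.7670*8.8650) = 0.0004
R_3 = 0.1120/(19.2100*8.8650) = 0.0007
R_4 = 0.1970/(7.3830*8.8650) = 0.0030
R_conv_out = 1/(42.8330*8.8650) = 0.0026
R_total = 0.0131 K/W
Q = 126.7600 / 0.0131 = 9689.6526 W

R_total = 0.0131 K/W, Q = 9689.6526 W


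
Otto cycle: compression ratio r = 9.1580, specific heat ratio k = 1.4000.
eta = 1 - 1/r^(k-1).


r^(k-1) = 2.4250
eta = 1 - 1/2.4250 = 0.5876 = 58.7637%

58.7637%


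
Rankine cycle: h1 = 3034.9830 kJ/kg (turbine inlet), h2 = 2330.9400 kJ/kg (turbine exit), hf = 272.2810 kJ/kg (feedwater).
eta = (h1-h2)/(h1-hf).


W = 704.0430 kJ/kg
Q_in = 2762.7020 kJ/kg
eta = 0.2548 = 25.4839%

eta = 25.4839%


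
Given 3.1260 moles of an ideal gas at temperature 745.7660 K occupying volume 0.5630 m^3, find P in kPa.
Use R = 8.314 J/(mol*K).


P = nRT/V = 3.1260 * 8.314 * 745.7660 / 0.5630
= 19382.1332 / 0.5630 = 34426.5243 Pa = 34.4265 kPa

34.4265 kPa


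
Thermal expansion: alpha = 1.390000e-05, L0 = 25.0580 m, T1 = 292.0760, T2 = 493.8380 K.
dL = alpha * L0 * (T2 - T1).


dT = 201.7620 K
dL = 1.390000e-05 * 25.0580 * 201.7620 = 0.070275 m
L_final = 25.128275 m

dL = 0.070275 m


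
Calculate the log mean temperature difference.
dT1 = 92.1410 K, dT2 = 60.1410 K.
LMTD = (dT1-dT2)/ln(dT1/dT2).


dT1/dT2 = 1.5321
ln(dT1/dT2) = 0.4266
LMTD = 32.0000 / 0.4266 = 75.0068 K

75.0068 K


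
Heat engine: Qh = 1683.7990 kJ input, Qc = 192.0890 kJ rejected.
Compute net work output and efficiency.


W = 1683.7990 - 192.0890 = 1491.7100 kJ
eta = 1491.7100 / 1683.7990 = 0.8859 = 88.5919%

W = 1491.7100 kJ, eta = 88.5919%


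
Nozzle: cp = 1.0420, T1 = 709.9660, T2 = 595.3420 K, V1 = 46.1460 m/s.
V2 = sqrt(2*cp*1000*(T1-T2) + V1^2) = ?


dT = 114.6240 K
2*cp*1000*dT = 238876.4160
V1^2 = 2129.4533
V2 = sqrt(241005.8693) = 490.9235 m/s

490.9235 m/s


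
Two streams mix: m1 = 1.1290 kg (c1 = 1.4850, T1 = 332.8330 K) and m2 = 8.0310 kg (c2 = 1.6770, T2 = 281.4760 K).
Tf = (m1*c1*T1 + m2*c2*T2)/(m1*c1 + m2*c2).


num = 4348.9313
den = 15.1446
Tf = 287.1614 K

287.1614 K


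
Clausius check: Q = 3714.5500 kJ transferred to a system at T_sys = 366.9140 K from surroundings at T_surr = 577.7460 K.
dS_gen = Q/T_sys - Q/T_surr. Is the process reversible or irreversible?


dS_sys = 3714.5500/366.9140 = 10.1238 kJ/K
dS_surr = -3714.5500/577.7460 = -6.4294 kJ/K
dS_gen = 10.1238 - 6.4294 = 3.6944 kJ/K (irreversible)

dS_gen = 3.6944 kJ/K, irreversible


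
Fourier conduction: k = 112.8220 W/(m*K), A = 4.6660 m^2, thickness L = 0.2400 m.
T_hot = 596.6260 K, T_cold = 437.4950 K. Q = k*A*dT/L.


dT = 159.1310 K
Q = 112.8220 * 4.6660 * 159.1310 / 0.2400 = 349045.5286 W

349045.5286 W


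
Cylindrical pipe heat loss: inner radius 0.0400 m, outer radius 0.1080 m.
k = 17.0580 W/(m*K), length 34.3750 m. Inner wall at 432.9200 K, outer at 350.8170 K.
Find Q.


dT = 82.1030 K
ln(ro/ri) = 0.9933
Q = 2*pi*17.0580*34.3750*82.1030 / 0.9933 = 304544.2209 W

304544.2209 W


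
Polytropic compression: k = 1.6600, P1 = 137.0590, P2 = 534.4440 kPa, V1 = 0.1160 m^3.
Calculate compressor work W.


(k-1)/k = 0.3976
(P2/P1)^exp = 1.7178
W = 2.5152 * 137.0590 * 0.1160 * (1.7178 - 1) = 28.7036 kJ

28.7036 kJ


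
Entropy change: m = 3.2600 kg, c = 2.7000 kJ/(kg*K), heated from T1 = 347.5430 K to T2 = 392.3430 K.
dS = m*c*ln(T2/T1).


T2/T1 = 1.1289
ln(T2/T1) = 0.1212
dS = 3.2600 * 2.7000 * 0.1212 = 1.0672 kJ/K

1.0672 kJ/K


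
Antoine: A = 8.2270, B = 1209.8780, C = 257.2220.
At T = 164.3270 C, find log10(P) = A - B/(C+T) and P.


C+T = 421.5490
B/(C+T) = 2.8701
log10(P) = 8.2270 - 2.8701 = 5.3569
P = 10^5.3569 = 227469.5203 mmHg

227469.5203 mmHg


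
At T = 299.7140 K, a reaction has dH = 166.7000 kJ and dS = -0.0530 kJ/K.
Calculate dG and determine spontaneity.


T*dS = 299.7140 * -0.0530 = -15.8848 kJ
dG = 166.7000 + 15.8848 = 182.5848 kJ (non-spontaneous)

dG = 182.5848 kJ, non-spontaneous


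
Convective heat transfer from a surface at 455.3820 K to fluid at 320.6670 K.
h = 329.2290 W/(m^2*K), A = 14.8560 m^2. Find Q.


dT = 134.7150 K
Q = 329.2290 * 14.8560 * 134.7150 = 658894.5708 W

658894.5708 W


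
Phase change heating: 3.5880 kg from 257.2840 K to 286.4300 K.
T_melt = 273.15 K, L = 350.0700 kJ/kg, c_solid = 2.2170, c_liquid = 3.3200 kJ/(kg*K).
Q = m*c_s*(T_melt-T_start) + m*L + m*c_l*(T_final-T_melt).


Q1 (sensible, solid) = 3.5880 * 2.2170 * 15.8660 = 126.2076 kJ
Q2 (latent) = 3.5880 * 350.0700 = 1256.0512 kJ
Q3 (sensible, liquid) = 3.5880 * 3.3200 * 13.2800 = 158.1935 kJ
Q_total = 1540.4523 kJ

1540.4523 kJ


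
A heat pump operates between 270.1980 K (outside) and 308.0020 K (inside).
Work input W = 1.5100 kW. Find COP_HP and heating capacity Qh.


COP = 308.0020 / 37.8040 = 8.1473
Qh = 8.1473 * 1.5100 = 12.3025 kW

COP = 8.1473, Qh = 12.3025 kW


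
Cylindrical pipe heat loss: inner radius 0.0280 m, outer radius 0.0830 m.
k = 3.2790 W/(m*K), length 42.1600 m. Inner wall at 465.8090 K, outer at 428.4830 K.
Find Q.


dT = 37.3260 K
ln(ro/ri) = 1.0866
Q = 2*pi*3.2790*42.1600*37.3260 / 1.0866 = 29836.5917 W

29836.5917 W


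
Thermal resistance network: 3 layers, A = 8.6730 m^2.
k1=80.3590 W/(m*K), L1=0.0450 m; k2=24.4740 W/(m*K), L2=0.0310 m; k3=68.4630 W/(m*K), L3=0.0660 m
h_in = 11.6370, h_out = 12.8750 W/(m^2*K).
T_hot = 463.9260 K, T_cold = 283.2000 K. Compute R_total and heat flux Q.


R_conv_in = 1/(11.6370*8.6730) = 0.0099
R_1 = 0.0450/(80.3590*8.6730) = 6.4567e-05
R_2 = 0.0310/(24.4740*8.6730) = 0.0001
R_3 = 0.0660/(68.4630*8.6730) = 0.0001
R_conv_out = 1/(12.8750*8.6730) = 0.0090
R_total = 0.0192 K/W
Q = 180.7260 / 0.0192 = 9420.0667 W

R_total = 0.0192 K/W, Q = 9420.0667 W


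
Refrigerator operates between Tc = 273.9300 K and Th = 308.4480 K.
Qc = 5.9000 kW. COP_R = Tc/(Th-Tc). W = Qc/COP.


COP = 273.9300 / 34.5180 = 7.9359
W = 5.9000 / 7.9359 = 0.7435 kW

COP = 7.9359, W = 0.7435 kW


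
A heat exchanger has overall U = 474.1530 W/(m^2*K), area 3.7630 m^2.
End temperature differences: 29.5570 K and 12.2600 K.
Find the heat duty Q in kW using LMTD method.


LMTD = 19.6562 K
Q = 474.1530 * 3.7630 * 19.6562 = 35071.2593 W = 35.0713 kW

35.0713 kW


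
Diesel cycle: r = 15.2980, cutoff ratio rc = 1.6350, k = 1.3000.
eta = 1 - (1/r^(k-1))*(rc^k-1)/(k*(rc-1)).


r^(k-1) = 2.2667
rc^k = 1.8948
eta = 0.5218 = 52.1768%

52.1768%


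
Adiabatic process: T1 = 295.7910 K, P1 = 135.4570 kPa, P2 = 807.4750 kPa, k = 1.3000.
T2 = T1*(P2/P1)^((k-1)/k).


(k-1)/k = 0.2308
(P2/P1)^exp = 1.5098
T2 = 295.7910 * 1.5098 = 446.5877 K

446.5877 K


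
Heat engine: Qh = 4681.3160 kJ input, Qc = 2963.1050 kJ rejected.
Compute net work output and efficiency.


W = 4681.3160 - 2963.1050 = 1718.2110 kJ
eta = 1718.2110 / 4681.3160 = 0.3670 = 36.7036%

W = 1718.2110 kJ, eta = 36.7036%


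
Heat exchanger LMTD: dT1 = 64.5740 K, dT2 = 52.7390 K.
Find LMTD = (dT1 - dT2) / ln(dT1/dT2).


dT1/dT2 = 1.2244
ln(dT1/dT2) = 0.2025
LMTD = 11.8350 / 0.2025 = 58.4570 K

58.4570 K


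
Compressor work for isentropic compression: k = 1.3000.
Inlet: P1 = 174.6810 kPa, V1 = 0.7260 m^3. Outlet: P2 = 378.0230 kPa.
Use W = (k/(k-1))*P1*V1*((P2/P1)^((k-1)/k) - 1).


(k-1)/k = 0.2308
(P2/P1)^exp = 1.1950
W = 4.3333 * 174.6810 * 0.7260 * (1.1950 - 1) = 107.1656 kJ

107.1656 kJ


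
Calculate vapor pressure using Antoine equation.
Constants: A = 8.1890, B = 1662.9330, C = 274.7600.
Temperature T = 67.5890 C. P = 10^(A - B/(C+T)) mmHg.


C+T = 342.3490
B/(C+T) = 4.8574
log10(P) = 8.1890 - 4.8574 = 3.3316
P = 10^3.3316 = 2145.7526 mmHg

2145.7526 mmHg


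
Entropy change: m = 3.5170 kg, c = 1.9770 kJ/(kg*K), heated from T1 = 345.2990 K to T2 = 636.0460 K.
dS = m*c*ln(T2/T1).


T2/T1 = 1.8420
ln(T2/T1) = 0.6109
dS = 3.5170 * 1.9770 * 0.6109 = 4.2474 kJ/K

4.2474 kJ/K


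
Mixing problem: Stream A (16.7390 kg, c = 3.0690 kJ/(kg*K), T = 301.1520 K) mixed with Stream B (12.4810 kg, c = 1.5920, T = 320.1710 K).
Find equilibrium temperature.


num = 21832.4962
den = 71.2417
Tf = 306.4565 K

306.4565 K


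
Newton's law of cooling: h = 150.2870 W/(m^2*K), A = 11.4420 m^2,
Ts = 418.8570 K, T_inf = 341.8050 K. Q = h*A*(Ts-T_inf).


dT = 77.0520 K
Q = 150.2870 * 11.4420 * 77.0520 = 132497.3751 W

132497.3751 W


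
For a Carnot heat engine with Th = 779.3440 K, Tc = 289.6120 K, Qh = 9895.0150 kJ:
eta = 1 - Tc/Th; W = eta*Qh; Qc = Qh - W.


eta = 1 - 289.6120/779.3440 = 0.6284
W = 0.6284 * 9895.0150 = 6217.9288 kJ
Qc = 9895.0150 - 6217.9288 = 3677.0862 kJ

eta = 62.8390%, W = 6217.9288 kJ, Qc = 3677.0862 kJ


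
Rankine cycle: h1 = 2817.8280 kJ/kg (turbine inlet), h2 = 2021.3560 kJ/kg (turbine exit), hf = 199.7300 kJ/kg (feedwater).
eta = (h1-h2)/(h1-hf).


W = 796.4720 kJ/kg
Q_in = 2618.0980 kJ/kg
eta = 0.3042 = 30.4218%

eta = 30.4218%


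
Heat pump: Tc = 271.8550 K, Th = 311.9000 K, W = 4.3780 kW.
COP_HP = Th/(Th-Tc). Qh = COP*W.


COP = 311.9000 / 40.0450 = 7.7887
Qh = 7.7887 * 4.3780 = 34.0991 kW

COP = 7.7887, Qh = 34.0991 kW


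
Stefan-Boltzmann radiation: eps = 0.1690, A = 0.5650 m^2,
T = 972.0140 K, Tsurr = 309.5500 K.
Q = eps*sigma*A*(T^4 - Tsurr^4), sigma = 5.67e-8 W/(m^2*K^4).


T^4 = 8.9267e+11
Tsurr^4 = 9.1817e+09
Q = 0.1690 * 5.67e-8 * 0.5650 * 8.8349e+11 = 4783.1956 W

4783.1956 W


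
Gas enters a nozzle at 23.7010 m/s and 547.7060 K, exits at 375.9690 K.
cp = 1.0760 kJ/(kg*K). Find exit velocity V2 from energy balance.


dT = 171.7370 K
2*cp*1000*dT = 369578.0240
V1^2 = 561.7374
V2 = sqrt(370139.7614) = 608.3911 m/s

608.3911 m/s


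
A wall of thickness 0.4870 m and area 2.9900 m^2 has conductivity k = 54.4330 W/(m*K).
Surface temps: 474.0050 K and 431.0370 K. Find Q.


dT = 42.9680 K
Q = 54.4330 * 2.9900 * 42.9680 / 0.4870 = 14359.8412 W

14359.8412 W


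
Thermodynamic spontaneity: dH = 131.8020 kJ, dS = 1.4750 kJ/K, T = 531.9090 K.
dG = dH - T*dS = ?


T*dS = 531.9090 * 1.4750 = 784.5658 kJ
dG = 131.8020 - 784.5658 = -652.7638 kJ (spontaneous)

dG = -652.7638 kJ, spontaneous


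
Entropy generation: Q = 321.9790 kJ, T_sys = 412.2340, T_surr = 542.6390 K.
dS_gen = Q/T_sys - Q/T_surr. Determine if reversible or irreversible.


dS_sys = 321.9790/412.2340 = 0.7811 kJ/K
dS_surr = -321.9790/542.6390 = -0.5934 kJ/K
dS_gen = 0.7811 - 0.5934 = 0.1877 kJ/K (irreversible)

dS_gen = 0.1877 kJ/K, irreversible


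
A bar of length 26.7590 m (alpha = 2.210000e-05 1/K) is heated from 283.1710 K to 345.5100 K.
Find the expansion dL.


dT = 62.3390 K
dL = 2.210000e-05 * 26.7590 * 62.3390 = 0.036866 m
L_final = 26.795866 m

dL = 0.036866 m


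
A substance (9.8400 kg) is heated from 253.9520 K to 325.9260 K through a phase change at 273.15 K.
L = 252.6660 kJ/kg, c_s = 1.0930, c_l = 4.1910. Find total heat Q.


Q1 (sensible, solid) = 9.8400 * 1.0930 * 19.1980 = 206.4768 kJ
Q2 (latent) = 9.8400 * 252.6660 = 2486.2334 kJ
Q3 (sensible, liquid) = 9.8400 * 4.1910 * 52.7760 = 2176.4527 kJ
Q_total = 4869.1629 kJ

4869.1629 kJ


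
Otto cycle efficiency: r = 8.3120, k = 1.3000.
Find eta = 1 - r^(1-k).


r^(k-1) = 1.8876
eta = 1 - 1/1.8876 = 0.4702 = 47.0229%

47.0229%


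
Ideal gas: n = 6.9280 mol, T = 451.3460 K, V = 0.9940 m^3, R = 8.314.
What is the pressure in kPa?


P = nRT/V = 6.9280 * 8.314 * 451.3460 / 0.9940
= 25997.2552 / 0.9940 = 26154.1803 Pa = 26.1542 kPa

26.1542 kPa


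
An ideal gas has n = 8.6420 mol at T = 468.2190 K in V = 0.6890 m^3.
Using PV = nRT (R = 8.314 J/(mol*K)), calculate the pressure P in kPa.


P = nRT/V = 8.6420 * 8.314 * 468.2190 / 0.6890
= 33641.3422 / 0.6890 = 48826.3313 Pa = 48.8263 kPa

48.8263 kPa


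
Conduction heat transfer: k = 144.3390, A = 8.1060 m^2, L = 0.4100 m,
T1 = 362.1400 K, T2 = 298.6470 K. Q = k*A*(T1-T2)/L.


dT = 63.4930 K
Q = 144.3390 * 8.1060 * 63.4930 / 0.4100 = 181189.1896 W

181189.1896 W


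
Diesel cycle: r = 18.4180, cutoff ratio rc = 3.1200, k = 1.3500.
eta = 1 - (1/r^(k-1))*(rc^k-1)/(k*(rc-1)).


r^(k-1) = 2.7723
rc^k = 4.6463
eta = 0.5404 = 54.0432%

54.0432%


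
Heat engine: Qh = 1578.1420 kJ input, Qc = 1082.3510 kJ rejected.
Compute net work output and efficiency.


W = 1578.1420 - 1082.3510 = 495.7910 kJ
eta = 495.7910 / 1578.1420 = 0.3142 = 31.4161%

W = 495.7910 kJ, eta = 31.4161%


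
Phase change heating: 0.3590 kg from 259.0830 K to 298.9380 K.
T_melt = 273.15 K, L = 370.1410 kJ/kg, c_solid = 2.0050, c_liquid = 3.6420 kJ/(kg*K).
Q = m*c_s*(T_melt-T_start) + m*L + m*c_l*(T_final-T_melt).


Q1 (sensible, solid) = 0.3590 * 2.0050 * 14.0670 = 10.1254 kJ
Q2 (latent) = 0.3590 * 370.1410 = 132.8806 kJ
Q3 (sensible, liquid) = 0.3590 * 3.6420 * 25.7880 = 33.7172 kJ
Q_total = 176.7232 kJ

176.7232 kJ


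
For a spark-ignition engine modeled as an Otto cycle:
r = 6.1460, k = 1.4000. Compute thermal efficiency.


r^(k-1) = 2.0675
eta = 1 - 1/2.0675 = 0.5163 = 51.6315%

51.6315%


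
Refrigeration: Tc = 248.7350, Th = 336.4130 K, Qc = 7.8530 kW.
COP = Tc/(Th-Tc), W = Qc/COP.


COP = 248.7350 / 87.6780 = 2.8369
W = 7.8530 / 2.8369 = 2.7681 kW

COP = 2.8369, W = 2.7681 kW


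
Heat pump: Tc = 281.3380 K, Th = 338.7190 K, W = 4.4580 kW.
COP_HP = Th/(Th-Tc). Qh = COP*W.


COP = 338.7190 / 57.3810 = 5.9030
Qh = 5.9030 * 4.4580 = 26.3155 kW

COP = 5.9030, Qh = 26.3155 kW


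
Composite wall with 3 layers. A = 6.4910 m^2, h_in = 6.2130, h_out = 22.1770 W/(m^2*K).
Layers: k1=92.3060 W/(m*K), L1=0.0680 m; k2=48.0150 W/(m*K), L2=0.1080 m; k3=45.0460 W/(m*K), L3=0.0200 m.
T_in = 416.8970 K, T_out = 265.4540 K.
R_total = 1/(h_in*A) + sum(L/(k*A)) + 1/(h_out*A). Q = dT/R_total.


R_conv_in = 1/(6.2130*6.4910) = 0.0248
R_1 = 0.0680/(92.3060*6.4910) = 0.0001
R_2 = 0.1080/(48.0150*6.4910) = 0.0003
R_3 = 0.0200/(45.0460*6.4910) = 6.8401e-05
R_conv_out = 1/(22.1770*6.4910) = 0.0069
R_total = 0.0323 K/W
Q = 151.4430 / 0.0323 = 4692.7725 W

R_total = 0.0323 K/W, Q = 4692.7725 W


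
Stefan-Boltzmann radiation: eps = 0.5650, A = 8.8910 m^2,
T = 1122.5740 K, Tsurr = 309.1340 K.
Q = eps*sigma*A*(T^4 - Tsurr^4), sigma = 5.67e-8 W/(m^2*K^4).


T^4 = 1.5880e+12
Tsurr^4 = 9.1324e+09
Q = 0.5650 * 5.67e-8 * 8.8910 * 1.5789e+12 = 449714.9142 W

449714.9142 W


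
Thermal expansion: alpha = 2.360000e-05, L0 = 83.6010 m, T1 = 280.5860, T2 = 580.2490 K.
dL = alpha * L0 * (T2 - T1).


dT = 299.6630 K
dL = 2.360000e-05 * 83.6010 * 299.6630 = 0.591230 m
L_final = 84.192230 m

dL = 0.591230 m


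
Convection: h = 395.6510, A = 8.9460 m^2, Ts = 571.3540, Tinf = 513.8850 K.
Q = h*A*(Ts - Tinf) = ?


dT = 57.4690 K
Q = 395.6510 * 8.9460 * 57.4690 = 203411.1718 W

203411.1718 W


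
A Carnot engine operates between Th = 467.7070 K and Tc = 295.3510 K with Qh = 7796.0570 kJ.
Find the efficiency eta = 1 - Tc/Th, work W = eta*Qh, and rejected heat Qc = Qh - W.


eta = 1 - 295.3510/467.7070 = 0.3685
W = 0.3685 * 7796.0570 = 2872.9465 kJ
Qc = 7796.0570 - 2872.9465 = 4923.1105 kJ

eta = 36.8513%, W = 2872.9465 kJ, Qc = 4923.1105 kJ


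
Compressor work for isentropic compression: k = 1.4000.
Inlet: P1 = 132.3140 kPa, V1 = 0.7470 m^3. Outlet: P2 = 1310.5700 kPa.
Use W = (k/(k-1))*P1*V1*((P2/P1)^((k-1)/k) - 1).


(k-1)/k = 0.2857
(P2/P1)^exp = 1.9254
W = 3.5000 * 132.3140 * 0.7470 * (1.9254 - 1) = 320.1418 kJ

320.1418 kJ


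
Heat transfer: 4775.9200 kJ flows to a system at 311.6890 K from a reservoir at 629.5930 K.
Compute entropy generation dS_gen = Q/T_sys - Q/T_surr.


dS_sys = 4775.9200/311.6890 = 15.3227 kJ/K
dS_surr = -4775.9200/629.5930 = -7.5857 kJ/K
dS_gen = 15.3227 - 7.5857 = 7.7370 kJ/K (irreversible)

dS_gen = 7.7370 kJ/K, irreversible
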